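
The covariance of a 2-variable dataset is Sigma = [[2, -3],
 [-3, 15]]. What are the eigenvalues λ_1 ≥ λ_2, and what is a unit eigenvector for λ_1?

Step 1 — characteristic polynomial of 2×2 Sigma:
  det(Sigma - λI) = λ² - trace · λ + det = 0.
  trace = 2 + 15 = 17, det = 2·15 - (-3)² = 21.
Step 2 — discriminant:
  Δ = trace² - 4·det = 289 - 84 = 205.
Step 3 — eigenvalues:
  λ = (trace ± √Δ)/2 = (17 ± 14.3178)/2,
  λ_1 = 15.6589,  λ_2 = 1.3411.

Step 4 — unit eigenvector for λ_1: solve (Sigma - λ_1 I)v = 0. First row:
  (2 - 15.6589)·v_x + (-3)·v_y = 0, i.e. (-13.6589)·v_x + (-3)·v_y = 0,
  so v ∝ (b, λ_1 - a) = (-3, 13.6589); multiply by -1 so the first entry is positive: u = (3, -13.6589).
  ||u|| = √((3)² + (-13.6589)²) = √(195.5658) ≈ 13.9845,
  v_1 = u/||u|| ≈ (0.2145, -0.9767) (||v_1|| = 1).

λ_1 = 15.6589,  λ_2 = 1.3411;  v_1 ≈ (0.2145, -0.9767)


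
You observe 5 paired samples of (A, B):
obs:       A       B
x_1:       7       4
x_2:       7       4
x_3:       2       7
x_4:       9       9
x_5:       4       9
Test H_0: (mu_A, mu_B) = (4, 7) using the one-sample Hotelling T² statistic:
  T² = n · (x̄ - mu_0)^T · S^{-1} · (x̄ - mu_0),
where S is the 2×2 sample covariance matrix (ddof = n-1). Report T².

Step 1 — sample mean vector:
  mean(A) = (7 + 7 + 2 + 9 + 4) / 5 = 29/5 = 5.8
  mean(B) = (4 + 4 + 7 + 9 + 9) / 5 = 33/5 = 6.6
  x̄ = (5.8, 6.6),  deviation x̄ - mu_0 = (5.8, 6.6) - (4, 7) = (1.8, -0.4).

Step 2 — sample covariance matrix, S[i,j] = (1/(n-1)) · Σ_k (x_{k,i} - mean_i) · (x_{k,j} - mean_j), divisor n-1 = 4:
  S[A,A] = ((1.2)·(1.2) + (1.2)·(1.2) + (-3.8)·(-3.8) + (3.2)·(3.2) + (-1.8)·(-1.8)) / 4 = 30.8/4 = 7.7
  S[A,B] = ((1.2)·(-2.6) + (1.2)·(-2.6) + (-3.8)·(0.4) + (3.2)·(2.4) + (-1.8)·(2.4)) / 4 = -4.4/4 = -1.1
  S[B,B] = ((-2.6)·(-2.6) + (-2.6)·(-2.6) + (0.4)·(0.4) + (2.4)·(2.4) + (2.4)·(2.4)) / 4 = 25.2/4 = 6.3
  S = [[7.7, -1.1],
 [-1.1, 6.3]].

Step 3 — invert S. det(S) = 7.7·6.3 - (-1.1)² = 47.3.
  S^{-1} = (1/det) · [[d, -b], [-b, a]] = [[0.1332, 0.0233],
 [0.0233, 0.1628]].

Step 4 — quadratic form (x̄ - mu_0)^T · S^{-1} · (x̄ - mu_0):
  S^{-1} · (x̄ - mu_0) = (0.2304, -0.0233),
  (x̄ - mu_0)^T · [...] = (1.8)·(0.2304) + (-0.4)·(-0.0233) = 0.4241.

Step 5 — scale by n: T² = 5 · 0.4241 = 2.1205.

T² ≈ 2.1205


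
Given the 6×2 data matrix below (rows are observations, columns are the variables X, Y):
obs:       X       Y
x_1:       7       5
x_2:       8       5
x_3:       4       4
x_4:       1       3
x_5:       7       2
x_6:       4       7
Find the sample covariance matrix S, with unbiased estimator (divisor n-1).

Step 1 — column means:
  mean(X) = (7 + 8 + 4 + 1 + 7 + 4) / 6 = 31/6 = 5.1667
  mean(Y) = (5 + 5 + 4 + 3 + 2 + 7) / 6 = 26/6 = 4.3333

Step 2 — sample covariance S[i,j] = (1/(n-1)) · Σ_k (x_{k,i} - mean_i) · (x_{k,j} - mean_j), with n-1 = 5.
  S[X,X] = ((1.8333)·(1.8333) + (2.8333)·(2.8333) + (-1.1667)·(-1.1667) + (-4.1667)·(-4.1667) + (1.8333)·(1.8333) + (-1.1667)·(-1.1667)) / 5 = 34.8333/5 = 6.9667
  S[X,Y] = ((1.8333)·(0.6667) + (2.8333)·(0.6667) + (-1.1667)·(-0.3333) + (-4.1667)·(-1.3333) + (1.8333)·(-2.3333) + (-1.1667)·(2.6667)) / 5 = 1.6667/5 = 0.3333
  S[Y,Y] = ((0.6667)·(0.6667) + (0.6667)·(0.6667) + (-0.3333)·(-0.3333) + (-1.3333)·(-1.3333) + (-2.3333)·(-2.3333) + (2.6667)·(2.6667)) / 5 = 15.3333/5 = 3.0667

S is symmetric (S[j,i] = S[i,j]). Assembling:

S = [[6.9667, 0.3333],
 [0.3333, 3.0667]]


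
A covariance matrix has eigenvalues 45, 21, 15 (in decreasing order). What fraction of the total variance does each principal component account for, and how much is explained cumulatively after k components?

Step 1 — total variance = trace(Sigma) = Σ λ_i = 45 + 21 + 15 = 81.

Step 2 — fraction explained by component i = λ_i / Σ λ:
  PC1: 45/81 = 0.5556
  PC2: 21/81 = 0.2593
  PC3: 15/81 = 0.1852

Step 3 — cumulative fraction after k components = (λ_1 + ... + λ_k) / Σ λ:
  k = 1: 45/81 = 0.5556
  k = 2: (45 + 21)/81 = 66/81 = 0.8148
  k = 3: (45 + 21 + 15)/81 = 81/81 = 1

Summary (fraction, with percent):

explained: PC1 0.5556 (55.56%), PC2 0.2593 (25.93%), PC3 0.1852 (18.52%);  cumulative: 0.5556, 0.8148, 1


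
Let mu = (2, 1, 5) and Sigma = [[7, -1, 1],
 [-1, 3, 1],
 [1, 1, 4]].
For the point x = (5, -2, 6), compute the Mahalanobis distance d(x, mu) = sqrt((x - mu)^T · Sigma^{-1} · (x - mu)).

Step 1 — centre the observation: (x - mu) = (3, -3, 1).

Step 2 — invert Sigma (cofactor / det for 3×3, or solve directly):
  Sigma^{-1} = [[0.1618, 0.0735, -0.0588],
 [0.0735, 0.3971, -0.1176],
 [-0.0588, -0.1176, 0.2941]].

Step 3 — form the quadratic (x - mu)^T · Sigma^{-1} · (x - mu):
  Sigma^{-1} · (x - mu) = (0.2059, -1.0882, 0.4706).
  (x - mu)^T · [Sigma^{-1} · (x - mu)] = (3)·(0.2059) + (-3)·(-1.0882) + (1)·(0.4706) = 4.3529.

Step 4 — take square root: d = √(4.3529) ≈ 2.0864.

d(x, mu) = √(4.3529) ≈ 2.0864


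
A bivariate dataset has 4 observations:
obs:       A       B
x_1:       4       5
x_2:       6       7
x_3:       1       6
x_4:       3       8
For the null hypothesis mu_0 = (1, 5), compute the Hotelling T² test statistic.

Step 1 — sample mean vector:
  mean(A) = (4 + 6 + 1 + 3) / 4 = 14/4 = 3.5
  mean(B) = (5 + 7 + 6 + 8) / 4 = 26/4 = 6.5
  x̄ = (3.5, 6.5),  deviation x̄ - mu_0 = (3.5, 6.5) - (1, 5) = (2.5, 1.5).

Step 2 — sample covariance matrix, S[i,j] = (1/(n-1)) · Σ_k (x_{k,i} - mean_i) · (x_{k,j} - mean_j), divisor n-1 = 3:
  S[A,A] = ((0.5)·(0.5) + (2.5)·(2.5) + (-2.5)·(-2.5) + (-0.5)·(-0.5)) / 3 = 13/3 = 4.3333
  S[A,B] = ((0.5)·(-1.5) + (2.5)·(0.5) + (-2.5)·(-0.5) + (-0.5)·(1.5)) / 3 = 1/3 = 0.3333
  S[B,B] = ((-1.5)·(-1.5) + (0.5)·(0.5) + (-0.5)·(-0.5) + (1.5)·(1.5)) / 3 = 5/3 = 1.6667
  S = [[4.3333, 0.3333],
 [0.3333, 1.6667]].

Step 3 — invert S. det(S) = 4.3333·1.6667 - (0.3333)² = 7.1111.
  S^{-1} = (1/det) · [[d, -b], [-b, a]] = [[0.2344, -0.0469],
 [-0.0469, 0.6094]].

Step 4 — quadratic form (x̄ - mu_0)^T · S^{-1} · (x̄ - mu_0):
  S^{-1} · (x̄ - mu_0) = (0.5156, 0.7969),
  (x̄ - mu_0)^T · [...] = (2.5)·(0.5156) + (1.5)·(0.7969) = 2.4844.

Step 5 — scale by n: T² = 4 · 2.4844 = 9.9375.

T² ≈ 9.9375


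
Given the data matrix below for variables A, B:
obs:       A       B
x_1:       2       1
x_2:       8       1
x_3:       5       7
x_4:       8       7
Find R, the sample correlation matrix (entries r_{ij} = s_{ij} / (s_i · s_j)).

Step 1 — column means:
  mean(A) = (2 + 8 + 5 + 8) / 4 = 23/4 = 5.75
  mean(B) = (1 + 1 + 7 + 7) / 4 = 16/4 = 4

Step 2 — sample variances and covariances s[i,j] = (1/(n-1)) · Σ_k (x_{k,i} - mean_i) · (x_{k,j} - mean_j), with n-1 = 3:
  s[A,A] = ((-3.75)·(-3.75) + (2.25)·(2.25) + (-0.75)·(-0.75) + (2.25)·(2.25)) / 3 = 24.75/3 = 8.25
  s[A,B] = ((-3.75)·(-3) + (2.25)·(-3) + (-0.75)·(3) + (2.25)·(3)) / 3 = 9/3 = 3
  s[B,B] = ((-3)·(-3) + (-3)·(-3) + (3)·(3) + (3)·(3)) / 3 = 36/3 = 12
  Sample standard deviations s_i = √(s[i,i]):
  s(A) = √(8.25) = 2.8723
  s(B) = √(12) = 3.4641

Step 3 — r_{ij} = s_{ij} / (s_i · s_j):
  r[A,A] = 1 (diagonal).
  r[A,B] = 3 / (2.8723 · 3.4641) = 3 / 9.9499 = 0.3015
  r[B,B] = 1 (diagonal).

R is symmetric with unit diagonal. Assembling:

R = [[1, 0.3015],
 [0.3015, 1]]


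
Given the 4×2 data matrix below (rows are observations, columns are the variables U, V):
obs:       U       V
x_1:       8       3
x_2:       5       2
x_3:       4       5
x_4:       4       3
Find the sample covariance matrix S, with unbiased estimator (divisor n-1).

Step 1 — column means:
  mean(U) = (8 + 5 + 4 + 4) / 4 = 21/4 = 5.25
  mean(V) = (3 + 2 + 5 + 3) / 4 = 13/4 = 3.25

Step 2 — sample covariance S[i,j] = (1/(n-1)) · Σ_k (x_{k,i} - mean_i) · (x_{k,j} - mean_j), with n-1 = 3.
  S[U,U] = ((2.75)·(2.75) + (-0.25)·(-0.25) + (-1.25)·(-1.25) + (-1.25)·(-1.25)) / 3 = 10.75/3 = 3.5833
  S[U,V] = ((2.75)·(-0.25) + (-0.25)·(-1.25) + (-1.25)·(1.75) + (-1.25)·(-0.25)) / 3 = -2.25/3 = -0.75
  S[V,V] = ((-0.25)·(-0.25) + (-1.25)·(-1.25) + (1.75)·(1.75) + (-0.25)·(-0.25)) / 3 = 4.75/3 = 1.5833

S is symmetric (S[j,i] = S[i,j]). Assembling:

S = [[3.5833, -0.75],
 [-0.75, 1.5833]]


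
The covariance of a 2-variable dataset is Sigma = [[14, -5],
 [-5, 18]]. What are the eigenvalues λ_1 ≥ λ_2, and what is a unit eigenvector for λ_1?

Step 1 — characteristic polynomial of 2×2 Sigma:
  det(Sigma - λI) = λ² - trace · λ + det = 0.
  trace = 14 + 18 = 32, det = 14·18 - (-5)² = 227.
Step 2 — discriminant:
  Δ = trace² - 4·det = 1024 - 908 = 116.
Step 3 — eigenvalues:
  λ = (trace ± √Δ)/2 = (32 ± 10.7703)/2,
  λ_1 = 21.3852,  λ_2 = 10.6148.

Step 4 — unit eigenvector for λ_1: solve (Sigma - λ_1 I)v = 0. First row:
  (14 - 21.3852)·v_x + (-5)·v_y = 0, i.e. (-7.3852)·v_x + (-5)·v_y = 0,
  so v ∝ (b, λ_1 - a) = (-5, 7.3852); multiply by -1 so the first entry is positive: u = (5, -7.3852).
  ||u|| = √((5)² + (-7.3852)²) = √(79.5407) ≈ 8.9186,
  v_1 = u/||u|| ≈ (0.5606, -0.8281) (||v_1|| = 1).

λ_1 = 21.3852,  λ_2 = 10.6148;  v_1 ≈ (0.5606, -0.8281)


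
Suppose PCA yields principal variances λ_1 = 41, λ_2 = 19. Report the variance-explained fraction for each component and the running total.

Step 1 — total variance = trace(Sigma) = Σ λ_i = 41 + 19 = 60.

Step 2 — fraction explained by component i = λ_i / Σ λ:
  PC1: 41/60 = 0.6833
  PC2: 19/60 = 0.3167

Step 3 — cumulative fraction after k components = (λ_1 + ... + λ_k) / Σ λ:
  k = 1: 41/60 = 0.6833
  k = 2: (41 + 19)/60 = 60/60 = 1

Summary (fraction, with percent):

explained: PC1 0.6833 (68.33%), PC2 0.3167 (31.67%);  cumulative: 0.6833, 1


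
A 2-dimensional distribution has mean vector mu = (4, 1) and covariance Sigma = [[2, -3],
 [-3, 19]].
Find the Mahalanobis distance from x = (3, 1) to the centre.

Step 1 — centre the observation: (x - mu) = (-1, 0).

Step 2 — invert Sigma. det(Sigma) = 2·19 - (-3)² = 29.
  Sigma^{-1} = (1/det) · [[d, -b], [-b, a]] = [[0.6552, 0.1034],
 [0.1034, 0.069]].

Step 3 — form the quadratic (x - mu)^T · Sigma^{-1} · (x - mu):
  Sigma^{-1} · (x - mu) = (-0.6552, -0.1034).
  (x - mu)^T · [Sigma^{-1} · (x - mu)] = (-1)·(-0.6552) + (0)·(-0.1034) = 0.6552.

Step 4 — take square root: d = √(0.6552) ≈ 0.8094.

d(x, mu) = √(0.6552) ≈ 0.8094


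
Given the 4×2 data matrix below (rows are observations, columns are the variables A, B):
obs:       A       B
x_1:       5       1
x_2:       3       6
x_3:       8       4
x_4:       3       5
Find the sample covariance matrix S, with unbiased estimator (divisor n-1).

Step 1 — column means:
  mean(A) = (5 + 3 + 8 + 3) / 4 = 19/4 = 4.75
  mean(B) = (1 + 6 + 4 + 5) / 4 = 16/4 = 4

Step 2 — sample covariance S[i,j] = (1/(n-1)) · Σ_k (x_{k,i} - mean_i) · (x_{k,j} - mean_j), with n-1 = 3.
  S[A,A] = ((0.25)·(0.25) + (-1.75)·(-1.75) + (3.25)·(3.25) + (-1.75)·(-1.75)) / 3 = 16.75/3 = 5.5833
  S[A,B] = ((0.25)·(-3) + (-1.75)·(2) + (3.25)·(0) + (-1.75)·(1)) / 3 = -6/3 = -2
  S[B,B] = ((-3)·(-3) + (2)·(2) + (0)·(0) + (1)·(1)) / 3 = 14/3 = 4.6667

S is symmetric (S[j,i] = S[i,j]). Assembling:

S = [[5.5833, -2],
 [-2, 4.6667]]


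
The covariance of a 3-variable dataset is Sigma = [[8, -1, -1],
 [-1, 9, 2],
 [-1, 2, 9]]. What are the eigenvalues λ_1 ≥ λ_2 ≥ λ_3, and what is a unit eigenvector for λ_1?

Step 1 — characteristic polynomial p(λ) = det(λI - Sigma) = λ³ - tr·λ² + c_1·λ - det, where tr = trace, c_1 = sum of the principal 2×2 minors, det = det(Sigma):
  tr = 8 + 9 + 9 = 26,
  c_1 = (8·9 - (-1)²) + (8·9 - (-1)²) + (9·9 - (2)²) = 71 + 71 + 77 = 219,
  det = 8·(9·9 - (2)²) - (-1)·((-1)·9 - (2)·(-1)) + (-1)·((-1)·(2) - 9·(-1)) = 8·(77) - (-1)·(-7) + (-1)·(7) = 602.
  So p(λ) = λ³ - 26λ² + 219λ - 602.
Step 2 — look for an integer root (rational root theorem: any rational root is an integer divisor of 602). Testing λ = 7:
  p(7) = 343 - 1274 + 1533 - 602 = 0  ✓
  Dividing out (λ - 7): p(λ) = (λ - 7)(λ² - 19λ + 86).
Step 3 — remaining eigenvalues from the quadratic λ² - 19λ + 86 = 0:
  Δ = 19² - 4·86 = 361 - 344 = 17,  λ = (19 ± √17)/2 = (19 ± 4.1231)/2 ≈ 11.5616 or 7.4384.
  Sorted: λ_1 = 11.5616,  λ_2 = 7.4384,  λ_3 = 7  (check: sum = 26 = tr ✓).

Step 4 — unit eigenvector for λ_1 ≈ 11.5616: v spans the null space of (Sigma - λ_1 I), whose rows are
  r_1 = (-3.5616, -1, -1),  r_2 = (-1, -2.5616, 2),  r_3 = (-1, 2, -2.5616).
  v is orthogonal to every row, so take v ∝ r_1 × r_2 = ((-1)·(2) - (-1)·(-2.5616), (-1)·(-1) - (-3.5616)·(2), (-3.5616)·(-2.5616) - (-1)·(-1)) ≈ (-4.5616, 8.1231, 8.1231).
  Rescale (multiply by -1 so the first nonzero entry is positive): u = (4.5616, -8.1231, -8.1231).
  ||u|| = √((4.5616)² + (-8.1231)² + (-8.1231)²) = √(152.7775) ≈ 12.3603,  v_1 = u/||u|| ≈ (0.369, -0.6572, -0.6572) (||v_1|| = 1).

λ_1 = 11.5616,  λ_2 = 7.4384,  λ_3 = 7;  v_1 ≈ (0.369, -0.6572, -0.6572)


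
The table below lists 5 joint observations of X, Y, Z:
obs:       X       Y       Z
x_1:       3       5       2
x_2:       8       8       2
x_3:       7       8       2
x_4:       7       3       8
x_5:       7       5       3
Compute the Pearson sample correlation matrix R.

Step 1 — column means:
  mean(X) = (3 + 8 + 7 + 7 + 7) / 5 = 32/5 = 6.4
  mean(Y) = (5 + 8 + 8 + 3 + 5) / 5 = 29/5 = 5.8
  mean(Z) = (2 + 2 + 2 + 8 + 3) / 5 = 17/5 = 3.4

Step 2 — sample variances and covariances s[i,j] = (1/(n-1)) · Σ_k (x_{k,i} - mean_i) · (x_{k,j} - mean_j), with n-1 = 4:
  s[X,X] = ((-3.4)·(-3.4) + (1.6)·(1.6) + (0.6)·(0.6) + (0.6)·(0.6) + (0.6)·(0.6)) / 4 = 15.2/4 = 3.8
  s[X,Y] = ((-3.4)·(-0.8) + (1.6)·(2.2) + (0.6)·(2.2) + (0.6)·(-2.8) + (0.6)·(-0.8)) / 4 = 5.4/4 = 1.35
  s[X,Z] = ((-3.4)·(-1.4) + (1.6)·(-1.4) + (0.6)·(-1.4) + (0.6)·(4.6) + (0.6)·(-0.4)) / 4 = 4.2/4 = 1.05
  s[Y,Y] = ((-0.8)·(-0.8) + (2.2)·(2.2) + (2.2)·(2.2) + (-2.8)·(-2.8) + (-0.8)·(-0.8)) / 4 = 18.8/4 = 4.7
  s[Y,Z] = ((-0.8)·(-1.4) + (2.2)·(-1.4) + (2.2)·(-1.4) + (-2.8)·(4.6) + (-0.8)·(-0.4)) / 4 = -17.6/4 = -4.4
  s[Z,Z] = ((-1.4)·(-1.4) + (-1.4)·(-1.4) + (-1.4)·(-1.4) + (4.6)·(4.6) + (-0.4)·(-0.4)) / 4 = 27.2/4 = 6.8
  Sample standard deviations s_i = √(s[i,i]):
  s(X) = √(3.8) = 1.9494
  s(Y) = √(4.7) = 2.1679
  s(Z) = √(6.8) = 2.6077

Step 3 — r_{ij} = s_{ij} / (s_i · s_j):
  r[X,X] = 1 (diagonal).
  r[X,Y] = 1.35 / (1.9494 · 2.1679) = 1.35 / 4.2261 = 0.3194
  r[X,Z] = 1.05 / (1.9494 · 2.6077) = 1.05 / 5.0833 = 0.2066
  r[Y,Y] = 1 (diagonal).
  r[Y,Z] = -4.4 / (2.1679 · 2.6077) = -4.4 / 5.6533 = -0.7783
  r[Z,Z] = 1 (diagonal).

R is symmetric with unit diagonal. Assembling:

R = [[1, 0.3194, 0.2066],
 [0.3194, 1, -0.7783],
 [0.2066, -0.7783, 1]]


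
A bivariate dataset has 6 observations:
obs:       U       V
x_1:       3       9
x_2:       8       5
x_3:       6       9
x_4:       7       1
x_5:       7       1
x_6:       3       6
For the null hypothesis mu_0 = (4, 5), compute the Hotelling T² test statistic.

Step 1 — sample mean vector:
  mean(U) = (3 + 8 + 6 + 7 + 7 + 3) / 6 = 34/6 = 5.6667
  mean(V) = (9 + 5 + 9 + 1 + 1 + 6) / 6 = 31/6 = 5.1667
  x̄ = (5.6667, 5.1667),  deviation x̄ - mu_0 = (5.6667, 5.1667) - (4, 5) = (1.6667, 0.1667).

Step 2 — sample covariance matrix, S[i,j] = (1/(n-1)) · Σ_k (x_{k,i} - mean_i) · (x_{k,j} - mean_j), divisor n-1 = 5:
  S[U,U] = ((-2.6667)·(-2.6667) + (2.3333)·(2.3333) + (0.3333)·(0.3333) + (1.3333)·(1.3333) + (1.3333)·(1.3333) + (-2.6667)·(-2.6667)) / 5 = 23.3333/5 = 4.6667
  S[U,V] = ((-2.6667)·(3.8333) + (2.3333)·(-0.1667) + (0.3333)·(3.8333) + (1.3333)·(-4.1667) + (1.3333)·(-4.1667) + (-2.6667)·(0.8333)) / 5 = -22.6667/5 = -4.5333
  S[V,V] = ((3.8333)·(3.8333) + (-0.1667)·(-0.1667) + (3.8333)·(3.8333) + (-4.1667)·(-4.1667) + (-4.1667)·(-4.1667) + (0.8333)·(0.8333)) / 5 = 64.8333/5 = 12.9667
  S = [[4.6667, -4.5333],
 [-4.5333, 12.9667]].

Step 3 — invert S. det(S) = 4.6667·12.9667 - (-4.5333)² = 39.96.
  S^{-1} = (1/det) · [[d, -b], [-b, a]] = [[0.3245, 0.1134],
 [0.1134, 0.1168]].

Step 4 — quadratic form (x̄ - mu_0)^T · S^{-1} · (x̄ - mu_0):
  S^{-1} · (x̄ - mu_0) = (0.5597, 0.2085),
  (x̄ - mu_0)^T · [...] = (1.6667)·(0.5597) + (0.1667)·(0.2085) = 0.9676.

Step 5 — scale by n: T² = 6 · 0.9676 = 5.8058.

T² ≈ 5.8058


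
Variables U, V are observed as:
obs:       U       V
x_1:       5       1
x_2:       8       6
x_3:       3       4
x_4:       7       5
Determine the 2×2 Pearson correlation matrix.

Step 1 — column means:
  mean(U) = (5 + 8 + 3 + 7) / 4 = 23/4 = 5.75
  mean(V) = (1 + 6 + 4 + 5) / 4 = 16/4 = 4

Step 2 — sample variances and covariances s[i,j] = (1/(n-1)) · Σ_k (x_{k,i} - mean_i) · (x_{k,j} - mean_j), with n-1 = 3:
  s[U,U] = ((-0.75)·(-0.75) + (2.25)·(2.25) + (-2.75)·(-2.75) + (1.25)·(1.25)) / 3 = 14.75/3 = 4.9167
  s[U,V] = ((-0.75)·(-3) + (2.25)·(2) + (-2.75)·(0) + (1.25)·(1)) / 3 = 8/3 = 2.6667
  s[V,V] = ((-3)·(-3) + (2)·(2) + (0)·(0) + (1)·(1)) / 3 = 14/3 = 4.6667
  Sample standard deviations s_i = √(s[i,i]):
  s(U) = √(4.9167) = 2.2174
  s(V) = √(4.6667) = 2.1602

Step 3 — r_{ij} = s_{ij} / (s_i · s_j):
  r[U,U] = 1 (diagonal).
  r[U,V] = 2.6667 / (2.2174 · 2.1602) = 2.6667 / 4.79 = 0.5567
  r[V,V] = 1 (diagonal).

R is symmetric with unit diagonal. Assembling:

R = [[1, 0.5567],
 [0.5567, 1]]


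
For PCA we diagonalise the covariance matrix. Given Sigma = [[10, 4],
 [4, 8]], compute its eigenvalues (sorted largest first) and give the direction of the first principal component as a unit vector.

Step 1 — characteristic polynomial of 2×2 Sigma:
  det(Sigma - λI) = λ² - trace · λ + det = 0.
  trace = 10 + 8 = 18, det = 10·8 - (4)² = 64.
Step 2 — discriminant:
  Δ = trace² - 4·det = 324 - 256 = 68.
Step 3 — eigenvalues:
  λ = (trace ± √Δ)/2 = (18 ± 8.2462)/2,
  λ_1 = 13.1231,  λ_2 = 4.8769.

Step 4 — unit eigenvector for λ_1: solve (Sigma - λ_1 I)v = 0. First row:
  (10 - 13.1231)·v_x + (4)·v_y = 0, i.e. (-3.1231)·v_x + (4)·v_y = 0,
  so v ∝ (b, λ_1 - a) = (4, 3.1231) = u.
  ||u|| = √((4)² + (3.1231)²) = √(25.7538) ≈ 5.0748,
  v_1 = u/||u|| ≈ (0.7882, 0.6154) (||v_1|| = 1).

λ_1 = 13.1231,  λ_2 = 4.8769;  v_1 ≈ (0.7882, 0.6154)


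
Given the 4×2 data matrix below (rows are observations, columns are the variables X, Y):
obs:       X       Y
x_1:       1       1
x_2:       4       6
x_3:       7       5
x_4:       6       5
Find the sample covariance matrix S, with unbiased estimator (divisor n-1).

Step 1 — column means:
  mean(X) = (1 + 4 + 7 + 6) / 4 = 18/4 = 4.5
  mean(Y) = (1 + 6 + 5 + 5) / 4 = 17/4 = 4.25

Step 2 — sample covariance S[i,j] = (1/(n-1)) · Σ_k (x_{k,i} - mean_i) · (x_{k,j} - mean_j), with n-1 = 3.
  S[X,X] = ((-3.5)·(-3.5) + (-0.5)·(-0.5) + (2.5)·(2.5) + (1.5)·(1.5)) / 3 = 21/3 = 7
  S[X,Y] = ((-3.5)·(-3.25) + (-0.5)·(1.75) + (2.5)·(0.75) + (1.5)·(0.75)) / 3 = 13.5/3 = 4.5
  S[Y,Y] = ((-3.25)·(-3.25) + (1.75)·(1.75) + (0.75)·(0.75) + (0.75)·(0.75)) / 3 = 14.75/3 = 4.9167

S is symmetric (S[j,i] = S[i,j]). Assembling:

S = [[7, 4.5],
 [4.5, 4.9167]]


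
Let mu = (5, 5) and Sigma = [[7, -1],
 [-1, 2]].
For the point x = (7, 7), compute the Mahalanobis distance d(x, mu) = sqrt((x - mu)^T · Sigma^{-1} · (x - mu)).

Step 1 — centre the observation: (x - mu) = (2, 2).

Step 2 — invert Sigma. det(Sigma) = 7·2 - (-1)² = 13.
  Sigma^{-1} = (1/det) · [[d, -b], [-b, a]] = [[0.1538, 0.0769],
 [0.0769, 0.5385]].

Step 3 — form the quadratic (x - mu)^T · Sigma^{-1} · (x - mu):
  Sigma^{-1} · (x - mu) = (0.4615, 1.2308).
  (x - mu)^T · [Sigma^{-1} · (x - mu)] = (2)·(0.4615) + (2)·(1.2308) = 3.3846.

Step 4 — take square root: d = √(3.3846) ≈ 1.8397.

d(x, mu) = √(3.3846) ≈ 1.8397


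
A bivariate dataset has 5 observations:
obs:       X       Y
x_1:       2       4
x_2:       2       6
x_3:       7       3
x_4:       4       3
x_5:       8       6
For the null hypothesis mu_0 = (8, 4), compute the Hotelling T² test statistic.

Step 1 — sample mean vector:
  mean(X) = (2 + 2 + 7 + 4 + 8) / 5 = 23/5 = 4.6
  mean(Y) = (4 + 6 + 3 + 3 + 6) / 5 = 22/5 = 4.4
  x̄ = (4.6, 4.4),  deviation x̄ - mu_0 = (4.6, 4.4) - (8, 4) = (-3.4, 0.4).

Step 2 — sample covariance matrix, S[i,j] = (1/(n-1)) · Σ_k (x_{k,i} - mean_i) · (x_{k,j} - mean_j), divisor n-1 = 4:
  S[X,X] = ((-2.6)·(-2.6) + (-2.6)·(-2.6) + (2.4)·(2.4) + (-0.6)·(-0.6) + (3.4)·(3.4)) / 4 = 31.2/4 = 7.8
  S[X,Y] = ((-2.6)·(-0.4) + (-2.6)·(1.6) + (2.4)·(-1.4) + (-0.6)·(-1.4) + (3.4)·(1.6)) / 4 = -0.2/4 = -0.05
  S[Y,Y] = ((-0.4)·(-0.4) + (1.6)·(1.6) + (-1.4)·(-1.4) + (-1.4)·(-1.4) + (1.6)·(1.6)) / 4 = 9.2/4 = 2.3
  S = [[7.8, -0.05],
 [-0.05, 2.3]].

Step 3 — invert S. det(S) = 7.8·2.3 - (-0.05)² = 17.9375.
  S^{-1} = (1/det) · [[d, -b], [-b, a]] = [[0.1282, 0.0028],
 [0.0028, 0.4348]].

Step 4 — quadratic form (x̄ - mu_0)^T · S^{-1} · (x̄ - mu_0):
  S^{-1} · (x̄ - mu_0) = (-0.4348, 0.1645),
  (x̄ - mu_0)^T · [...] = (-3.4)·(-0.4348) + (0.4)·(0.1645) = 1.5443.

Step 5 — scale by n: T² = 5 · 1.5443 = 7.7213.

T² ≈ 7.7213


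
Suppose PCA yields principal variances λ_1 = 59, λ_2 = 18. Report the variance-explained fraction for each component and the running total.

Step 1 — total variance = trace(Sigma) = Σ λ_i = 59 + 18 = 77.

Step 2 — fraction explained by component i = λ_i / Σ λ:
  PC1: 59/77 = 0.7662
  PC2: 18/77 = 0.2338

Step 3 — cumulative fraction after k components = (λ_1 + ... + λ_k) / Σ λ:
  k = 1: 59/77 = 0.7662
  k = 2: (59 + 18)/77 = 77/77 = 1

Summary (fraction, with percent):

explained: PC1 0.7662 (76.62%), PC2 0.2338 (23.38%);  cumulative: 0.7662, 1


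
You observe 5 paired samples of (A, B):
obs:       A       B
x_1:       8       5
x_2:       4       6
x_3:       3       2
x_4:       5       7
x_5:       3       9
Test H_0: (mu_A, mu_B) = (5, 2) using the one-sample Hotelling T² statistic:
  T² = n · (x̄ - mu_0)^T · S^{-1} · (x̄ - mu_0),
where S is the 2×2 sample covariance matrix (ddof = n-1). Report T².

Step 1 — sample mean vector:
  mean(A) = (8 + 4 + 3 + 5 + 3) / 5 = 23/5 = 4.6
  mean(B) = (5 + 6 + 2 + 7 + 9) / 5 = 29/5 = 5.8
  x̄ = (4.6, 5.8),  deviation x̄ - mu_0 = (4.6, 5.8) - (5, 2) = (-0.4, 3.8).

Step 2 — sample covariance matrix, S[i,j] = (1/(n-1)) · Σ_k (x_{k,i} - mean_i) · (x_{k,j} - mean_j), divisor n-1 = 4:
  S[A,A] = ((3.4)·(3.4) + (-0.6)·(-0.6) + (-1.6)·(-1.6) + (0.4)·(0.4) + (-1.6)·(-1.6)) / 4 = 17.2/4 = 4.3
  S[A,B] = ((3.4)·(-0.8) + (-0.6)·(0.2) + (-1.6)·(-3.8) + (0.4)·(1.2) + (-1.6)·(3.2)) / 4 = -1.4/4 = -0.35
  S[B,B] = ((-0.8)·(-0.8) + (0.2)·(0.2) + (-3.8)·(-3.8) + (1.2)·(1.2) + (3.2)·(3.2)) / 4 = 26.8/4 = 6.7
  S = [[4.3, -0.35],
 [-0.35, 6.7]].

Step 3 — invert S. det(S) = 4.3·6.7 - (-0.35)² = 28.6875.
  S^{-1} = (1/det) · [[d, -b], [-b, a]] = [[0.2336, 0.0122],
 [0.0122, 0.1499]].

Step 4 — quadratic form (x̄ - mu_0)^T · S^{-1} · (x̄ - mu_0):
  S^{-1} · (x̄ - mu_0) = (-0.0471, 0.5647),
  (x̄ - mu_0)^T · [...] = (-0.4)·(-0.0471) + (3.8)·(0.5647) = 2.1647.

Step 5 — scale by n: T² = 5 · 2.1647 = 10.8235.

T² ≈ 10.8235


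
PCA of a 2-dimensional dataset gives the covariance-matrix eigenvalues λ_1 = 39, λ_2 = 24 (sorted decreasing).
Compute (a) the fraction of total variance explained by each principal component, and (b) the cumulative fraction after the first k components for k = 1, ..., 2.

Step 1 — total variance = trace(Sigma) = Σ λ_i = 39 + 24 = 63.

Step 2 — fraction explained by component i = λ_i / Σ λ:
  PC1: 39/63 = 0.619
  PC2: 24/63 = 0.381

Step 3 — cumulative fraction after k components = (λ_1 + ... + λ_k) / Σ λ:
  k = 1: 39/63 = 0.619
  k = 2: (39 + 24)/63 = 63/63 = 1

Summary (fraction, with percent):

explained: PC1 0.619 (61.9%), PC2 0.381 (38.1%);  cumulative: 0.619, 1


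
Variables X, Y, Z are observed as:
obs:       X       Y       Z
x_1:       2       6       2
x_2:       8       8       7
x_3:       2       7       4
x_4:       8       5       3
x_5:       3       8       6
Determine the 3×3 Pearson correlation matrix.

Step 1 — column means:
  mean(X) = (2 + 8 + 2 + 8 + 3) / 5 = 23/5 = 4.6
  mean(Y) = (6 + 8 + 7 + 5 + 8) / 5 = 34/5 = 6.8
  mean(Z) = (2 + 7 + 4 + 3 + 6) / 5 = 22/5 = 4.4

Step 2 — sample variances and covariances s[i,j] = (1/(n-1)) · Σ_k (x_{k,i} - mean_i) · (x_{k,j} - mean_j), with n-1 = 4:
  s[X,X] = ((-2.6)·(-2.6) + (3.4)·(3.4) + (-2.6)·(-2.6) + (3.4)·(3.4) + (-1.6)·(-1.6)) / 4 = 39.2/4 = 9.8
  s[X,Y] = ((-2.6)·(-0.8) + (3.4)·(1.2) + (-2.6)·(0.2) + (3.4)·(-1.8) + (-1.6)·(1.2)) / 4 = -2.4/4 = -0.6
  s[X,Z] = ((-2.6)·(-2.4) + (3.4)·(2.6) + (-2.6)·(-0.4) + (3.4)·(-1.4) + (-1.6)·(1.6)) / 4 = 8.8/4 = 2.2
  s[Y,Y] = ((-0.8)·(-0.8) + (1.2)·(1.2) + (0.2)·(0.2) + (-1.8)·(-1.8) + (1.2)·(1.2)) / 4 = 6.8/4 = 1.7
  s[Y,Z] = ((-0.8)·(-2.4) + (1.2)·(2.6) + (0.2)·(-0.4) + (-1.8)·(-1.4) + (1.2)·(1.6)) / 4 = 9.4/4 = 2.35
  s[Z,Z] = ((-2.4)·(-2.4) + (2.6)·(2.6) + (-0.4)·(-0.4) + (-1.4)·(-1.4) + (1.6)·(1.6)) / 4 = 17.2/4 = 4.3
  Sample standard deviations s_i = √(s[i,i]):
  s(X) = √(9.8) = 3.1305
  s(Y) = √(1.7) = 1.3038
  s(Z) = √(4.3) = 2.0736

Step 3 — r_{ij} = s_{ij} / (s_i · s_j):
  r[X,X] = 1 (diagonal).
  r[X,Y] = -0.6 / (3.1305 · 1.3038) = -0.6 / 4.0817 = -0.147
  r[X,Z] = 2.2 / (3.1305 · 2.0736) = 2.2 / 6.4915 = 0.3389
  r[Y,Y] = 1 (diagonal).
  r[Y,Z] = 2.35 / (1.3038 · 2.0736) = 2.35 / 2.7037 = 0.8692
  r[Z,Z] = 1 (diagonal).

R is symmetric with unit diagonal. Assembling:

R = [[1, -0.147, 0.3389],
 [-0.147, 1, 0.8692],
 [0.3389, 0.8692, 1]]


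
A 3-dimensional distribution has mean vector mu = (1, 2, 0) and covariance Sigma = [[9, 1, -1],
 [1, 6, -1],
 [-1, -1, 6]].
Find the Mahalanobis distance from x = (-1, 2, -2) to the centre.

Step 1 — centre the observation: (x - mu) = (-2, 0, -2).

Step 2 — invert Sigma (cofactor / det for 3×3, or solve directly):
  Sigma^{-1} = [[0.1148, -0.0164, 0.0164],
 [-0.0164, 0.1738, 0.0262],
 [0.0164, 0.0262, 0.1738]].

Step 3 — form the quadratic (x - mu)^T · Sigma^{-1} · (x - mu):
  Sigma^{-1} · (x - mu) = (-0.2623, -0.0197, -0.3803).
  (x - mu)^T · [Sigma^{-1} · (x - mu)] = (-2)·(-0.2623) + (0)·(-0.0197) + (-2)·(-0.3803) = 1.2852.

Step 4 — take square root: d = √(1.2852) ≈ 1.1337.

d(x, mu) = √(1.2852) ≈ 1.1337


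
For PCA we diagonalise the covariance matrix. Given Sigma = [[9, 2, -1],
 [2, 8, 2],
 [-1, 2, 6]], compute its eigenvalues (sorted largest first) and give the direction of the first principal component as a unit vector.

Step 1 — characteristic polynomial p(λ) = det(λI - Sigma) = λ³ - tr·λ² + c_1·λ - det, where tr = trace, c_1 = sum of the principal 2×2 minors, det = det(Sigma):
  tr = 9 + 8 + 6 = 23,
  c_1 = (9·8 - (2)²) + (9·6 - (-1)²) + (8·6 - (2)²) = 68 + 53 + 44 = 165,
  det = 9·(8·6 - (2)²) - (2)·((2)·6 - (2)·(-1)) + (-1)·((2)·(2) - 8·(-1)) = 9·(44) - (2)·(14) + (-1)·(12) = 356.
  So p(λ) = λ³ - 23λ² + 165λ - 356.
Step 2 — look for an integer root (rational root theorem: any rational root is an integer divisor of 356). Testing λ = 4:
  p(4) = 64 - 368 + 660 - 356 = 0  ✓
  Dividing out (λ - 4): p(λ) = (λ - 4)(λ² - 19λ + 89).
Step 3 — remaining eigenvalues from the quadratic λ² - 19λ + 89 = 0:
  Δ = 19² - 4·89 = 361 - 356 = 5,  λ = (19 ± √5)/2 = (19 ± 2.2361)/2 ≈ 10.618 or 8.382.
  Sorted: λ_1 = 10.618,  λ_2 = 8.382,  λ_3 = 4  (check: sum = 23 = tr ✓).

Step 4 — unit eigenvector for λ_1 ≈ 10.618: v spans the null space of (Sigma - λ_1 I), whose rows are
  r_1 = (-1.618, 2, -1),  r_2 = (2, -2.618, 2),  r_3 = (-1, 2, -4.618).
  v is orthogonal to every row, so take v ∝ r_1 × r_2 = ((2)·(2) - (-1)·(-2.618), (-1)·(2) - (-1.618)·(2), (-1.618)·(-2.618) - (2)·(2)) ≈ (1.382, 1.2361, 0.2361).
  Let u = (1.382, 1.2361, 0.2361).
  ||u|| = √((1.382)² + (1.2361)² + (0.2361)²) = √(3.4934) ≈ 1.8691,  v_1 = u/||u|| ≈ (0.7394, 0.6613, 0.1263) (||v_1|| = 1).

λ_1 = 10.618,  λ_2 = 8.382,  λ_3 = 4;  v_1 ≈ (0.7394, 0.6613, 0.1263)


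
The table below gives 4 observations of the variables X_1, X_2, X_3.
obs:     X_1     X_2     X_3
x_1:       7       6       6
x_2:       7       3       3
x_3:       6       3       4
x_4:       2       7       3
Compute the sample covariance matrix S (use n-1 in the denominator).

Step 1 — column means:
  mean(X_1) = (7 + 7 + 6 + 2) / 4 = 22/4 = 5.5
  mean(X_2) = (6 + 3 + 3 + 7) / 4 = 19/4 = 4.75
  mean(X_3) = (6 + 3 + 4 + 3) / 4 = 16/4 = 4

Step 2 — sample covariance S[i,j] = (1/(n-1)) · Σ_k (x_{k,i} - mean_i) · (x_{k,j} - mean_j), with n-1 = 3.
  S[X_1,X_1] = ((1.5)·(1.5) + (1.5)·(1.5) + (0.5)·(0.5) + (-3.5)·(-3.5)) / 3 = 17/3 = 5.6667
  S[X_1,X_2] = ((1.5)·(1.25) + (1.5)·(-1.75) + (0.5)·(-1.75) + (-3.5)·(2.25)) / 3 = -9.5/3 = -3.1667
  S[X_1,X_3] = ((1.5)·(2) + (1.5)·(-1) + (0.5)·(0) + (-3.5)·(-1)) / 3 = 5/3 = 1.6667
  S[X_2,X_2] = ((1.25)·(1.25) + (-1.75)·(-1.75) + (-1.75)·(-1.75) + (2.25)·(2.25)) / 3 = 12.75/3 = 4.25
  S[X_2,X_3] = ((1.25)·(2) + (-1.75)·(-1) + (-1.75)·(0) + (2.25)·(-1)) / 3 = 2/3 = 0.6667
  S[X_3,X_3] = ((2)·(2) + (-1)·(-1) + (0)·(0) + (-1)·(-1)) / 3 = 6/3 = 2

S is symmetric (S[j,i] = S[i,j]). Assembling:

S = [[5.6667, -3.1667, 1.6667],
 [-3.1667, 4.25, 0.6667],
 [1.6667, 0.6667, 2]]


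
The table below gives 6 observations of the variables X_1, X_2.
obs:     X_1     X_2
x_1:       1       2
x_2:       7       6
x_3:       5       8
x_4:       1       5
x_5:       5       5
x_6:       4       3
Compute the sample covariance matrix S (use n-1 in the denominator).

Step 1 — column means:
  mean(X_1) = (1 + 7 + 5 + 1 + 5 + 4) / 6 = 23/6 = 3.8333
  mean(X_2) = (2 + 6 + 8 + 5 + 5 + 3) / 6 = 29/6 = 4.8333

Step 2 — sample covariance S[i,j] = (1/(n-1)) · Σ_k (x_{k,i} - mean_i) · (x_{k,j} - mean_j), with n-1 = 5.
  S[X_1,X_1] = ((-2.8333)·(-2.8333) + (3.1667)·(3.1667) + (1.1667)·(1.1667) + (-2.8333)·(-2.8333) + (1.1667)·(1.1667) + (0.1667)·(0.1667)) / 5 = 28.8333/5 = 5.7667
  S[X_1,X_2] = ((-2.8333)·(-2.8333) + (3.1667)·(1.1667) + (1.1667)·(3.1667) + (-2.8333)·(0.1667) + (1.1667)·(0.1667) + (0.1667)·(-1.8333)) / 5 = 14.8333/5 = 2.9667
  S[X_2,X_2] = ((-2.8333)·(-2.8333) + (1.1667)·(1.1667) + (3.1667)·(3.1667) + (0.1667)·(0.1667) + (0.1667)·(0.1667) + (-1.8333)·(-1.8333)) / 5 = 22.8333/5 = 4.5667

S is symmetric (S[j,i] = S[i,j]). Assembling:

S = [[5.7667, 2.9667],
 [2.9667, 4.5667]]


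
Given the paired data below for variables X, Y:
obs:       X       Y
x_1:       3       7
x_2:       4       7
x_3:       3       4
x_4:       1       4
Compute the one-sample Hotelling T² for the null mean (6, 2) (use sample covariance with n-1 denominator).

Step 1 — sample mean vector:
  mean(X) = (3 + 4 + 3 + 1) / 4 = 11/4 = 2.75
  mean(Y) = (7 + 7 + 4 + 4) / 4 = 22/4 = 5.5
  x̄ = (2.75, 5.5),  deviation x̄ - mu_0 = (2.75, 5.5) - (6, 2) = (-3.25, 3.5).

Step 2 — sample covariance matrix, S[i,j] = (1/(n-1)) · Σ_k (x_{k,i} - mean_i) · (x_{k,j} - mean_j), divisor n-1 = 3:
  S[X,X] = ((0.25)·(0.25) + (1.25)·(1.25) + (0.25)·(0.25) + (-1.75)·(-1.75)) / 3 = 4.75/3 = 1.5833
  S[X,Y] = ((0.25)·(1.5) + (1.25)·(1.5) + (0.25)·(-1.5) + (-1.75)·(-1.5)) / 3 = 4.5/3 = 1.5
  S[Y,Y] = ((1.5)·(1.5) + (1.5)·(1.5) + (-1.5)·(-1.5) + (-1.5)·(-1.5)) / 3 = 9/3 = 3
  S = [[1.5833, 1.5],
 [1.5, 3]].

Step 3 — invert S. det(S) = 1.5833·3 - (1.5)² = 2.5.
  S^{-1} = (1/det) · [[d, -b], [-b, a]] = [[1.2, -0.6],
 [-0.6, 0.6333]].

Step 4 — quadratic form (x̄ - mu_0)^T · S^{-1} · (x̄ - mu_0):
  S^{-1} · (x̄ - mu_0) = (-6, 4.1667),
  (x̄ - mu_0)^T · [...] = (-3.25)·(-6) + (3.5)·(4.1667) = 34.0833.

Step 5 — scale by n: T² = 4 · 34.0833 = 136.3333.

T² ≈ 136.3333


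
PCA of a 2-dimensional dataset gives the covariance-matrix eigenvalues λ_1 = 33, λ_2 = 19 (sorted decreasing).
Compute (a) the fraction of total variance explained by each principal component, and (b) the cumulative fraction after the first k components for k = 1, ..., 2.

Step 1 — total variance = trace(Sigma) = Σ λ_i = 33 + 19 = 52.

Step 2 — fraction explained by component i = λ_i / Σ λ:
  PC1: 33/52 = 0.6346
  PC2: 19/52 = 0.3654

Step 3 — cumulative fraction after k components = (λ_1 + ... + λ_k) / Σ λ:
  k = 1: 33/52 = 0.6346
  k = 2: (33 + 19)/52 = 52/52 = 1

Summary (fraction, with percent):

explained: PC1 0.6346 (63.46%), PC2 0.3654 (36.54%);  cumulative: 0.6346, 1


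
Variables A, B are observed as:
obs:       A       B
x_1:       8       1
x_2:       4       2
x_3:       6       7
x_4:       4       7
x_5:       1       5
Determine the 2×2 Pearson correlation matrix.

Step 1 — column means:
  mean(A) = (8 + 4 + 6 + 4 + 1) / 5 = 23/5 = 4.6
  mean(B) = (1 + 2 + 7 + 7 + 5) / 5 = 22/5 = 4.4

Step 2 — sample variances and covariances s[i,j] = (1/(n-1)) · Σ_k (x_{k,i} - mean_i) · (x_{k,j} - mean_j), with n-1 = 4:
  s[A,A] = ((3.4)·(3.4) + (-0.6)·(-0.6) + (1.4)·(1.4) + (-0.6)·(-0.6) + (-3.6)·(-3.6)) / 4 = 27.2/4 = 6.8
  s[A,B] = ((3.4)·(-3.4) + (-0.6)·(-2.4) + (1.4)·(2.6) + (-0.6)·(2.6) + (-3.6)·(0.6)) / 4 = -10.2/4 = -2.55
  s[B,B] = ((-3.4)·(-3.4) + (-2.4)·(-2.4) + (2.6)·(2.6) + (2.6)·(2.6) + (0.6)·(0.6)) / 4 = 31.2/4 = 7.8
  Sample standard deviations s_i = √(s[i,i]):
  s(A) = √(6.8) = 2.6077
  s(B) = √(7.8) = 2.7928

Step 3 — r_{ij} = s_{ij} / (s_i · s_j):
  r[A,A] = 1 (diagonal).
  r[A,B] = -2.55 / (2.6077 · 2.7928) = -2.55 / 7.2829 = -0.3501
  r[B,B] = 1 (diagonal).

R is symmetric with unit diagonal. Assembling:

R = [[1, -0.3501],
 [-0.3501, 1]]


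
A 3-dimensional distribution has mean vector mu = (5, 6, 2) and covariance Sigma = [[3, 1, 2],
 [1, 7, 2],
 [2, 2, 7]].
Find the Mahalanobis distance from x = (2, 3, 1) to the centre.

Step 1 — centre the observation: (x - mu) = (-3, -3, -1).

Step 2 — invert Sigma (cofactor / det for 3×3, or solve directly):
  Sigma^{-1} = [[0.4167, -0.0278, -0.1111],
 [-0.0278, 0.1574, -0.037],
 [-0.1111, -0.037, 0.1852]].

Step 3 — form the quadratic (x - mu)^T · Sigma^{-1} · (x - mu):
  Sigma^{-1} · (x - mu) = (-1.0556, -0.3519, 0.2593).
  (x - mu)^T · [Sigma^{-1} · (x - mu)] = (-3)·(-1.0556) + (-3)·(-0.3519) + (-1)·(0.2593) = 3.963.

Step 4 — take square root: d = √(3.963) ≈ 1.9907.

d(x, mu) = √(3.963) ≈ 1.9907


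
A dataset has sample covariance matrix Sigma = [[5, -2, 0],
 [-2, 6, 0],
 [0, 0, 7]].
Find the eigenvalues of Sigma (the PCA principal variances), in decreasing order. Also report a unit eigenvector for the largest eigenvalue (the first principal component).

Step 1 — characteristic polynomial p(λ) = det(λI - Sigma) = λ³ - tr·λ² + c_1·λ - det, where tr = trace, c_1 = sum of the principal 2×2 minors, det = det(Sigma):
  tr = 5 + 6 + 7 = 18,
  c_1 = (5·6 - (-2)²) + (5·7 - (0)²) + (6·7 - (0)²) = 26 + 35 + 42 = 103,
  det = 5·(6·7 - (0)²) - (-2)·((-2)·7 - (0)·(0)) + (0)·((-2)·(0) - 6·(0)) = 5·(42) - (-2)·(-14) + (0)·(0) = 182.
  So p(λ) = λ³ - 18λ² + 103λ - 182.
Step 2 — look for an integer root (rational root theorem: any rational root is an integer divisor of 182). Testing λ = 7:
  p(7) = 343 - 882 + 721 - 182 = 0  ✓
  Dividing out (λ - 7): p(λ) = (λ - 7)(λ² - 11λ + 26).
Step 3 — remaining eigenvalues from the quadratic λ² - 11λ + 26 = 0:
  Δ = 11² - 4·26 = 121 - 104 = 17,  λ = (11 ± √17)/2 = (11 ± 4.1231)/2 ≈ 7.5616 or 3.4384.
  Sorted: λ_1 = 7.5616,  λ_2 = 7,  λ_3 = 3.4384  (check: sum = 18 = tr ✓).

Step 4 — unit eigenvector for λ_1 ≈ 7.5616: v spans the null space of (Sigma - λ_1 I), whose rows are
  r_1 = (-2.5616, -2, 0),  r_2 = (-2, -1.5616, 0),  r_3 = (0, 0, -0.5616).
  v is orthogonal to every row, so take v ∝ r_1 × r_3 = ((-2)·(-0.5616) - (0)·(0), (0)·(0) - (-2.5616)·(-0.5616), (-2.5616)·(0) - (-2)·(0)) ≈ (1.1231, -1.4384, 0).
  Let u = (1.1231, -1.4384, 0).
  ||u|| = √((1.1231)² + (-1.4384)² + (0)²) = √(3.3305) ≈ 1.825,  v_1 = u/||u|| ≈ (0.6154, -0.7882, 0) (||v_1|| = 1).

λ_1 = 7.5616,  λ_2 = 7,  λ_3 = 3.4384;  v_1 ≈ (0.6154, -0.7882, 0)


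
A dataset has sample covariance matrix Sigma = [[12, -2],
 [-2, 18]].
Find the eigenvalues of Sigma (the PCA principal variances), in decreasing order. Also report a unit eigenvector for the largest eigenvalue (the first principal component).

Step 1 — characteristic polynomial of 2×2 Sigma:
  det(Sigma - λI) = λ² - trace · λ + det = 0.
  trace = 12 + 18 = 30, det = 12·18 - (-2)² = 212.
Step 2 — discriminant:
  Δ = trace² - 4·det = 900 - 848 = 52.
Step 3 — eigenvalues:
  λ = (trace ± √Δ)/2 = (30 ± 7.2111)/2,
  λ_1 = 18.6056,  λ_2 = 11.3944.

Step 4 — unit eigenvector for λ_1: solve (Sigma - λ_1 I)v = 0. First row:
  (12 - 18.6056)·v_x + (-2)·v_y = 0, i.e. (-6.6056)·v_x + (-2)·v_y = 0,
  so v ∝ (b, λ_1 - a) = (-2, 6.6056); multiply by -1 so the first entry is positive: u = (2, -6.6056).
  ||u|| = √((2)² + (-6.6056)²) = √(47.6333) ≈ 6.9017,
  v_1 = u/||u|| ≈ (0.2898, -0.9571) (||v_1|| = 1).

λ_1 = 18.6056,  λ_2 = 11.3944;  v_1 ≈ (0.2898, -0.9571)


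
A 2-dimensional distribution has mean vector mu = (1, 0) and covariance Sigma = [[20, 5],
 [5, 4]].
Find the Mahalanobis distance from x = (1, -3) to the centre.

Step 1 — centre the observation: (x - mu) = (0, -3).

Step 2 — invert Sigma. det(Sigma) = 20·4 - (5)² = 55.
  Sigma^{-1} = (1/det) · [[d, -b], [-b, a]] = [[0.0727, -0.0909],
 [-0.0909, 0.3636]].

Step 3 — form the quadratic (x - mu)^T · Sigma^{-1} · (x - mu):
  Sigma^{-1} · (x - mu) = (0.2727, -1.0909).
  (x - mu)^T · [Sigma^{-1} · (x - mu)] = (0)·(0.2727) + (-3)·(-1.0909) = 3.2727.

Step 4 — take square root: d = √(3.2727) ≈ 1.8091.

d(x, mu) = √(3.2727) ≈ 1.8091


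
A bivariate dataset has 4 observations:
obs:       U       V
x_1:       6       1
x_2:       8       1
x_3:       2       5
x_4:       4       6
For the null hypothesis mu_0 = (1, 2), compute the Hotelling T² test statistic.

Step 1 — sample mean vector:
  mean(U) = (6 + 8 + 2 + 4) / 4 = 20/4 = 5
  mean(V) = (1 + 1 + 5 + 6) / 4 = 13/4 = 3.25
  x̄ = (5, 3.25),  deviation x̄ - mu_0 = (5, 3.25) - (1, 2) = (4, 1.25).

Step 2 — sample covariance matrix, S[i,j] = (1/(n-1)) · Σ_k (x_{k,i} - mean_i) · (x_{k,j} - mean_j), divisor n-1 = 3:
  S[U,U] = ((1)·(1) + (3)·(3) + (-3)·(-3) + (-1)·(-1)) / 3 = 20/3 = 6.6667
  S[U,V] = ((1)·(-2.25) + (3)·(-2.25) + (-3)·(1.75) + (-1)·(2.75)) / 3 = -17/3 = -5.6667
  S[V,V] = ((-2.25)·(-2.25) + (-2.25)·(-2.25) + (1.75)·(1.75) + (2.75)·(2.75)) / 3 = 20.75/3 = 6.9167
  S = [[6.6667, -5.6667],
 [-5.6667, 6.9167]].

Step 3 — invert S. det(S) = 6.6667·6.9167 - (-5.6667)² = 14.
  S^{-1} = (1/det) · [[d, -b], [-b, a]] = [[0.494, 0.4048],
 [0.4048, 0.4762]].

Step 4 — quadratic form (x̄ - mu_0)^T · S^{-1} · (x̄ - mu_0):
  S^{-1} · (x̄ - mu_0) = (2.4821, 2.2143),
  (x̄ - mu_0)^T · [...] = (4)·(2.4821) + (1.25)·(2.2143) = 12.6964.

Step 5 — scale by n: T² = 4 · 12.6964 = 50.7857.

T² ≈ 50.7857


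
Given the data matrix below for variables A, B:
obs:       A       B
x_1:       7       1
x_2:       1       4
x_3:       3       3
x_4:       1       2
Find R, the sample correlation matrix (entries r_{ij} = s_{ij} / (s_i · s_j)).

Step 1 — column means:
  mean(A) = (7 + 1 + 3 + 1) / 4 = 12/4 = 3
  mean(B) = (1 + 4 + 3 + 2) / 4 = 10/4 = 2.5

Step 2 — sample variances and covariances s[i,j] = (1/(n-1)) · Σ_k (x_{k,i} - mean_i) · (x_{k,j} - mean_j), with n-1 = 3:
  s[A,A] = ((4)·(4) + (-2)·(-2) + (0)·(0) + (-2)·(-2)) / 3 = 24/3 = 8
  s[A,B] = ((4)·(-1.5) + (-2)·(1.5) + (0)·(0.5) + (-2)·(-0.5)) / 3 = -8/3 = -2.6667
  s[B,B] = ((-1.5)·(-1.5) + (1.5)·(1.5) + (0.5)·(0.5) + (-0.5)·(-0.5)) / 3 = 5/3 = 1.6667
  Sample standard deviations s_i = √(s[i,i]):
  s(A) = √(8) = 2.8284
  s(B) = √(1.6667) = 1.291

Step 3 — r_{ij} = s_{ij} / (s_i · s_j):
  r[A,A] = 1 (diagonal).
  r[A,B] = -2.6667 / (2.8284 · 1.291) = -2.6667 / 3.6515 = -0.7303
  r[B,B] = 1 (diagonal).

R is symmetric with unit diagonal. Assembling:

R = [[1, -0.7303],
 [-0.7303, 1]]
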